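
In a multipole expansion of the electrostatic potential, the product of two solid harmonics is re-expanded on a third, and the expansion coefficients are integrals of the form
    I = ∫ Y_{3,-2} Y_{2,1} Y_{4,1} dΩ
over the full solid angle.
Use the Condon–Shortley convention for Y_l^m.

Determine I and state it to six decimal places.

L=9 odd ⇒ parity kills the (l;000) factor ⇒ I = 0

0.000000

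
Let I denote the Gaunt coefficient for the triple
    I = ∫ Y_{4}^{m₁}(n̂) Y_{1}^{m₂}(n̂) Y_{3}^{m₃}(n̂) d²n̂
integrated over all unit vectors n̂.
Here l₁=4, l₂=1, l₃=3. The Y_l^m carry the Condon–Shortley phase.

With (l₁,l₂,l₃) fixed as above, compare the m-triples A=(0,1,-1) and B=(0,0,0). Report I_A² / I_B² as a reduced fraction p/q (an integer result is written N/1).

3/8

Same 4,1,3: normalisation and zero-m 3j drop out of the ratio.
A: Δ: 2! 6! 0! / 9! → 1/252; sum: t=2:+1/96 = 1/96; 3j²(4 1 3; 0 1 -1) = Δ·Π!·Σ² = 1/42  (sign +1)
B: Δ: 2! 6! 0! / 9! → 1/252; sum: t=1:−1/36 = -1/36; 3j²(4 1 3; 0 0 0) = Δ·Π!·Σ² = 4/63  (sign +1)
I_A²/I_B² = (1/42)/(4/63) = 3/8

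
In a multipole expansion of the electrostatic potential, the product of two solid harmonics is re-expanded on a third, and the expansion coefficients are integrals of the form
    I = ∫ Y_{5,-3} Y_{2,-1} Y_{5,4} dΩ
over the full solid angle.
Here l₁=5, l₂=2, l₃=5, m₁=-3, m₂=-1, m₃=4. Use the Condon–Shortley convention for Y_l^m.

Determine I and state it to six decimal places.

0.196098

Rules hold: Σm=0, L=12 even, 3≤5≤7.
N = 11·5·11 = 605
Δ = 2!·8!·2!/13! = 1/38610
Racah Σ t=0..2: t=0:+1/2880 t=1:−1/576 t=2:+1/2880 = -1/960
⇒ 3j(5 2 5; 0 0 0)² = 10/429, sgn +1
Racah Σ t=0..1: t=0:+1/80640 t=1:−1/10080 = -1/11520
⇒ 3j(5 2 5; -3 -1 4)² = 49/1430, sgn +1
4πI² = N·(3j₀)²·(3jₘ)² = 245/507
I = +1·√(0.483235/4π) = 0.19609844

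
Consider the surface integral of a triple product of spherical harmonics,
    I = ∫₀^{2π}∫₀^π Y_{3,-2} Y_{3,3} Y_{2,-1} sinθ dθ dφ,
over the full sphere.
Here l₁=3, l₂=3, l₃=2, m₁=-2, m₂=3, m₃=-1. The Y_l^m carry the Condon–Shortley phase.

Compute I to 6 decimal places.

-0.210261

Rules hold: Σm=0, L=8 even, 0≤2≤6.
N = 7·7·5 = 245
Δ = 4!·2!·2!/9! = 1/3780
Racah Σ t=1..3: t=1:−1/24 t=2:+1/4 t=3:−1/24 = 1/6
⇒ 3j(3 3 2; 0 0 0)² = 4/105, sgn +1
Racah Σ t=4..4: t=4:+1/48 = 1/48
⇒ 3j(3 3 2; -2 3 -1)² = 5/84, sgn -1
4πI² = N·(3j₀)²·(3jₘ)² = 5/9
I = -1·√(0.555556/4π) = -0.21026104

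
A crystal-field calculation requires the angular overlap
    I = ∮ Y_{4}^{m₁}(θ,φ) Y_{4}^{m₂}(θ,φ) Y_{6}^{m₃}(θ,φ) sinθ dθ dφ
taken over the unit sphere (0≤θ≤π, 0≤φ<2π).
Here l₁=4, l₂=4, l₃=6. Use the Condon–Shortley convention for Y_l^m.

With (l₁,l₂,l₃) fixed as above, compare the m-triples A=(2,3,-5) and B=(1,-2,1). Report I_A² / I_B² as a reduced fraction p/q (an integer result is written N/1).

22/21

Shared (l₁,l₂,l₃)=(4,4,6): N and (l;000)² cancel in I_A²/I_B².
A: Δ = 2!·6!·6!/15! = 1/1261260; Racah Σ t=1..2: t=1:−1/86400 t=2:+1/172800 = -1/172800; ⇒ 3j(4 4 6; 2 3 -5)² = 1/130, sgn +1
B: Δ = 2!·6!·6!/15! = 1/1261260; Racah Σ t=0..2: t=0:+1/3456 t=1:−1/5760 t=2:+1/172800 = 7/57600; ⇒ 3j(4 4 6; 1 -2 1)² = 21/2860, sgn -1
I_A²/I_B² = (1/130)/(21/2860) = 22/21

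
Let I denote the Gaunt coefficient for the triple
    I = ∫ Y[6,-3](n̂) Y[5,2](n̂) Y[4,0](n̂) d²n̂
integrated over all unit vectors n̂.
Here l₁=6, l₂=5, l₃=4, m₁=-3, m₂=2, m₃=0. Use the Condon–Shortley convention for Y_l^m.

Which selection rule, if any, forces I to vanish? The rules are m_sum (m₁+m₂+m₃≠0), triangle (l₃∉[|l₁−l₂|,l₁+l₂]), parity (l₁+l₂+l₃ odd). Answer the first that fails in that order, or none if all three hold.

m_sum

azimuthal sum: -3 + 2 + 0 = -1  ✗
1 ≤ 4 ≤ 11 (triangle on l)
L = 6 + 5 + 4 = 15 (odd)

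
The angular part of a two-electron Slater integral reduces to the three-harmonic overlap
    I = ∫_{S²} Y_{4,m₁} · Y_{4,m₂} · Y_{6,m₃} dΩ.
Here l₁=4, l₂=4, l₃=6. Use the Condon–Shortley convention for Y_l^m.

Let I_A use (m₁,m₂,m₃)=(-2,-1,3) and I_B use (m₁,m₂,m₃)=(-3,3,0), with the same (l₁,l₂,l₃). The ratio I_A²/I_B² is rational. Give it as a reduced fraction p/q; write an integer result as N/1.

l's match ⇒ only the (l;m) 3-j factors differ between A and B.
A: triangle coeff Δ(4,4,6) = 1/1261260; Σ_t [0,2]: t=0:+1/51840 t=1:−1/5760 t=2:+1/11520 = -7/103680; (3j)²=7/858 [(4 4 6; -2 -1 3)], sign=+1
B: triangle coeff Δ(4,4,6) = 1/1261260; Σ_t [1,2]: t=1:−1/518400 t=2:+1/28800 = 17/518400; (3j)²=289/25740 [(4 4 6; -3 3 0)], sign=+1
I_A²/I_B² = (7/858)/(289/25740) = 210/289

210/289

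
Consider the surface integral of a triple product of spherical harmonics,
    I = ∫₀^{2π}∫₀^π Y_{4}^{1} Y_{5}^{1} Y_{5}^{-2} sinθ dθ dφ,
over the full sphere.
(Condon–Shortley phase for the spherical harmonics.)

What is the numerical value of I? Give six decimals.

Rules hold: Σm=0, L=14 even, 1≤5≤9.
N = 9·11·11 = 1089
Δ = 4!·4!·6!/15! = 1/3153150
Racah Σ t=0..4: t=0:+1/69120 t=1:−1/1728 t=2:+1/576 t=3:−1/1728 t=4:+1/69120 = 7/11520
⇒ 3j(4 5 5; 0 0 0)² = 2/143, sgn -1
Racah Σ t=0..3: t=0:+1/103680 t=1:−1/2880 t=2:+1/1152 t=3:−1/5184 = 7/20736
⇒ 3j(4 5 5; 1 1 -2)² = 35/2574, sgn -1
4πI² = N·(3j₀)²·(3jₘ)² = 35/169
I = +1·√(0.207101/4π) = 0.12837656

0.128377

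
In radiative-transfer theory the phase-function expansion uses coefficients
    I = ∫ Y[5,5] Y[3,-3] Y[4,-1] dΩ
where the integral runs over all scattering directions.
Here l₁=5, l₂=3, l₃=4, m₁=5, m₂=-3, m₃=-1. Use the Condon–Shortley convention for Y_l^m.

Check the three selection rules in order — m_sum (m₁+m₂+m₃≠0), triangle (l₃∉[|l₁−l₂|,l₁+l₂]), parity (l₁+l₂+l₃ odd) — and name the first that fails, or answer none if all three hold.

m_sum

m₁+m₂+m₃ = 5 − 3 − 1 = 1  ✗
triangle: |5−3|=2 ≤ l₃=4 ≤ 5+3=8
parity: l₁+l₂+l₃ = 12 is even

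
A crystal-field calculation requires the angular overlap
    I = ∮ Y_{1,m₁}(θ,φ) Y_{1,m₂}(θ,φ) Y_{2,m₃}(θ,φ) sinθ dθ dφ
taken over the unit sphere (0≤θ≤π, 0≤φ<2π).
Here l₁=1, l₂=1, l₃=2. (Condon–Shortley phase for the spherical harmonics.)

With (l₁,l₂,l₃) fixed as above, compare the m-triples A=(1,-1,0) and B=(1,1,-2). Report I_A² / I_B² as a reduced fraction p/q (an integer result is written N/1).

Same 1,1,2: normalisation and zero-m 3j drop out of the ratio.
A: Δ: 0! 2! 2! / 5! → 1/30; sum: t=0:+1/4 = 1/4; 3j²(1 1 2; 1 -1 0) = Δ·Π!·Σ² = 1/30  (sign +1)
B: Δ: 0! 2! 2! / 5! → 1/30; sum: t=0:+1/4 = 1/4; 3j²(1 1 2; 1 1 -2) = Δ·Π!·Σ² = 1/5  (sign +1)
I_A²/I_B² = (1/30)/(1/5) = 1/6

1/6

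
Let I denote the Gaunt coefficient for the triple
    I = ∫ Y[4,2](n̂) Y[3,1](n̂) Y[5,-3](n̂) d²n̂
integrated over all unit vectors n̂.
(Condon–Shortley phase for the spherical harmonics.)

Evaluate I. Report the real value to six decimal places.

Rules hold: Σm=0, L=12 even, 1≤5≤7.
N = 9·7·11 = 693
Δ = 2!·6!·4!/13! = 1/180180
Racah Σ t=0..2: t=0:+1/576 t=1:−1/144 t=2:+1/576 = -1/288
⇒ 3j(4 3 5; 0 0 0)² = 20/1001, sgn +1
Racah Σ t=0..2: t=0:+1/2304 t=1:−1/720 t=2:+1/5760 = -1/1280
⇒ 3j(4 3 5; 2 1 -3)² = 27/1430, sgn -1
4πI² = N·(3j₀)²·(3jₘ)² = 486/1859
I = -1·√(0.261431/4π) = -0.14423595

-0.144236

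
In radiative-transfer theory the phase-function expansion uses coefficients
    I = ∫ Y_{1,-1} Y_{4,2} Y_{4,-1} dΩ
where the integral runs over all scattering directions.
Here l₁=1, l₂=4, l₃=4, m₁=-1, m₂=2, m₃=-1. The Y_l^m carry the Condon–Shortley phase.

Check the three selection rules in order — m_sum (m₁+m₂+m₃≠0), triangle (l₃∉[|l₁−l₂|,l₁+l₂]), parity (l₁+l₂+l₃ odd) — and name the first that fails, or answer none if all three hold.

parity

m₁+m₂+m₃ = -1 + 2 − 1 = 0  ✓
triangle: |1−4|=3 ≤ l₃=4 ≤ 1+4=5  ✓
parity: l₁+l₂+l₃ = 9 is odd  ✗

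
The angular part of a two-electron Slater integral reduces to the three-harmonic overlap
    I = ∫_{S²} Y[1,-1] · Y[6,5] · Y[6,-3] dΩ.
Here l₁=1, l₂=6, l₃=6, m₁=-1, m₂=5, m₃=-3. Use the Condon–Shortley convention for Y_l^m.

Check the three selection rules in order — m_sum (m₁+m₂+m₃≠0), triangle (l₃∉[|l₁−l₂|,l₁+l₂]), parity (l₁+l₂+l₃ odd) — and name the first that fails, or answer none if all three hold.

m_sum

azimuthal sum: -1 + 5 − 3 = 1  ✗
5 ≤ 6 ≤ 7 (triangle on l)
L = 1 + 6 + 6 = 13 (odd)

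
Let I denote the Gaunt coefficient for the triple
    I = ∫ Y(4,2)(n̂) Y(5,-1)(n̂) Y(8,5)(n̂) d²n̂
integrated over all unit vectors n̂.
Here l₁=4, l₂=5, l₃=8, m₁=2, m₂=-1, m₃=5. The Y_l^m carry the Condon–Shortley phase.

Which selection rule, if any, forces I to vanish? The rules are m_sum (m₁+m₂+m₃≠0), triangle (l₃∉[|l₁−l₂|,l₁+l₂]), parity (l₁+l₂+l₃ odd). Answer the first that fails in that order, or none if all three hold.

Σmᵢ = 6  ✗
l₃∈[|l₁−l₂|,l₁+l₂]=[1,9], have l₃=8
Σlᵢ = 17 ⇒ odd

m_sum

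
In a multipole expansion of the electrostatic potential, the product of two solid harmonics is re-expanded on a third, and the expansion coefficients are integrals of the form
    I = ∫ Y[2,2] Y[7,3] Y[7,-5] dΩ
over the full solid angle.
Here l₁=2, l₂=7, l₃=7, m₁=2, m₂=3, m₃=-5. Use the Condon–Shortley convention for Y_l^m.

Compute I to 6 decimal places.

Checks pass: Σm=0; 16 even; l₃=7∈[5,9].
(2·2+1)(2·7+1)(2·7+1) = 1125
Δ: 2! 2! 12! / 17! → 1/185640
sum: t=0:+1/2419200 t=1:−1/518400 t=2:+1/2419200 = -1/907200
3j²(2 7 7; 0 0 0) = Δ·Π!·Σ² = 56/3315  (sign +1)
sum: t=0:+1/29030400 = 1/29030400
3j²(2 7 7; 2 3 -5) = Δ·Π!·Σ² = 99/7735  (sign +1)
combine: 4πI² = 1125·56/3315·99/7735 = 11880/48841
take √, sign +1: I = 0.13912687

0.139127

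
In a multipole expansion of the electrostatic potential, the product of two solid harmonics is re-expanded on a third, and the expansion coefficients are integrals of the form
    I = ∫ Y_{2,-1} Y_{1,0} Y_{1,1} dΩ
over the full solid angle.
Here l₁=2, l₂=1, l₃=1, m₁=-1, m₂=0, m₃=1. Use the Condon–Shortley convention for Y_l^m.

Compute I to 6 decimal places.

-0.218510

Checks pass: Σm=0; 4 even; l₃=1∈[1,3].
(2·2+1)(2·1+1)(2·1+1) = 45
Δ: 2! 2! 0! / 5! → 1/30
sum: t=1:−1/1 = -1/1
3j²(2 1 1; 0 0 0) = Δ·Π!·Σ² = 2/15  (sign +1)
sum: t=1:−1/2 = -1/2
3j²(2 1 1; -1 0 1) = Δ·Π!·Σ² = 1/10  (sign -1)
combine: 4πI² = 45·2/15·1/10 = 3/5
take √, sign -1: I = -0.21850969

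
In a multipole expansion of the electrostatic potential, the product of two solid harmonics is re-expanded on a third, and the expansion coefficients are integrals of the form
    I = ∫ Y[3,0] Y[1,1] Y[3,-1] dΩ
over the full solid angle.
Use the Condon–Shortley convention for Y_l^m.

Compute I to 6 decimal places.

L=7 odd ⇒ parity kills the (l;000) factor ⇒ I = 0

0.000000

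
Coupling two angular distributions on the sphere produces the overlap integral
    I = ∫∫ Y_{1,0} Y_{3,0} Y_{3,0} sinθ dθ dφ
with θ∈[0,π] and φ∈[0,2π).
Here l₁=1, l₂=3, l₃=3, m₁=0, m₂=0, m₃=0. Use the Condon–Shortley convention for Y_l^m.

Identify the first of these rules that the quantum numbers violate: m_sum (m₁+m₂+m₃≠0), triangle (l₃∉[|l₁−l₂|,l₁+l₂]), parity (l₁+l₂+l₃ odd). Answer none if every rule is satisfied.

parity

m₁+m₂+m₃ = 0 + 0 + 0 = 0  ✓
triangle: |1−3|=2 ≤ l₃=3 ≤ 1+3=4  ✓
parity: l₁+l₂+l₃ = 7 is odd  ✗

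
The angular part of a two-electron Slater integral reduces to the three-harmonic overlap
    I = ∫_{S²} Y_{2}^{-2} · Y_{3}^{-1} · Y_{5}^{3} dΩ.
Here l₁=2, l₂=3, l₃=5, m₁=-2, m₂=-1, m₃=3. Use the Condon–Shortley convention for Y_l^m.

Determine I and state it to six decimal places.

-0.200476

Checks pass: Σm=0; 10 even; l₃=5∈[1,5].
(2·2+1)(2·3+1)(2·5+1) = 385
Δ: 0! 4! 6! / 11! → 1/2310
sum: t=0:+1/144 = 1/144
3j²(2 3 5; 0 0 0) = Δ·Π!·Σ² = 10/231  (sign -1)
sum: t=0:+1/1152 = 1/1152
3j²(2 3 5; -2 -1 3) = Δ·Π!·Σ² = 1/33  (sign +1)
combine: 4πI² = 385·10/231·1/33 = 50/99
take √, sign -1: I = -0.20047604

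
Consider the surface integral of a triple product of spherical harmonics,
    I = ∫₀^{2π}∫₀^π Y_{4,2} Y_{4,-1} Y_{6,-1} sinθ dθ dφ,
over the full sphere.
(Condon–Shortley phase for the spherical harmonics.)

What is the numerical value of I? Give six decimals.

Checks pass: Σm=0; 14 even; l₃=6∈[0,8].
(2·4+1)(2·4+1)(2·6+1) = 1053
Δ: 2! 6! 6! / 15! → 1/1261260
sum: t=0:+1/4608 t=1:−1/1296 t=2:+1/4608 = -7/20736
3j²(4 4 6; 0 0 0) = Δ·Π!·Σ² = 20/1287  (sign -1)
sum: t=0:+1/3456 t=1:−1/5760 t=2:+1/172800 = 7/57600
3j²(4 4 6; 2 -1 -1) = Δ·Π!·Σ² = 21/2860  (sign -1)
combine: 4πI² = 1053·20/1287·21/2860 = 189/1573
take √, sign +1: I = 0.09778261

0.097783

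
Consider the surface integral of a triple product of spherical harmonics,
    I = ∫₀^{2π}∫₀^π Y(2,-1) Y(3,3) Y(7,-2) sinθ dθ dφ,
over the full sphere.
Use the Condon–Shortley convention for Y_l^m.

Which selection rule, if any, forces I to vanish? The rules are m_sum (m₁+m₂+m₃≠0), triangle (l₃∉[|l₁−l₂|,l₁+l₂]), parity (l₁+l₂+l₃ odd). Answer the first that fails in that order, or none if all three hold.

triangle

Σmᵢ = 0  ✓
l₃∈[|l₁−l₂|,l₁+l₂]=[1,5], have l₃=7  ✗
Σlᵢ = 12 ⇒ even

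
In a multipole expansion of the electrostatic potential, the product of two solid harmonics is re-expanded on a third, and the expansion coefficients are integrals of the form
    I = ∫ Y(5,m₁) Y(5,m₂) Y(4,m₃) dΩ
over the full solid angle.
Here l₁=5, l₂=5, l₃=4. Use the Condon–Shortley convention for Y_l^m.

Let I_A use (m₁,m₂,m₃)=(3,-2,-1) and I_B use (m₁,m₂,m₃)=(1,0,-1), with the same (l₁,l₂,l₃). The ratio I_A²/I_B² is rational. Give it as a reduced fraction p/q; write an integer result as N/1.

l's match ⇒ only the (l;m) 3-j factors differ between A and B.
A: triangle coeff Δ(5,5,4) = 1/3153150; Σ_t [0,2]: t=0:+1/17280 t=1:−1/2880 t=2:+1/6912 = -1/6912; (3j)²=5/429 [(5 5 4; 3 -2 -1)], sign=+1
B: triangle coeff Δ(5,5,4) = 1/3153150; Σ_t [1,4]: t=1:−1/17280 t=2:+1/1152 t=3:−1/864 t=4:+1/6912 = -7/34560; (3j)²=1/429 [(5 5 4; 1 0 -1)], sign=+1
I_A²/I_B² = (5/429)/(1/429) = 5/1

5/1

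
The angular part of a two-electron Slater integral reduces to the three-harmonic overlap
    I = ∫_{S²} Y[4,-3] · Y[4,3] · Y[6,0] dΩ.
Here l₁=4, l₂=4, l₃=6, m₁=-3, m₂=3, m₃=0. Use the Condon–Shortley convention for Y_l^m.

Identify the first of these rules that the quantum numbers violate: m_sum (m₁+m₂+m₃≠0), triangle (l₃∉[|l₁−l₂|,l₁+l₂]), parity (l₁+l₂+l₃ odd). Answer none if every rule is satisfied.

none

azimuthal sum: -3 + 3 + 0 = 0  ✓
0 ≤ 6 ≤ 8 (triangle on l)  ✓
L = 4 + 4 + 6 = 14 (even)  ✓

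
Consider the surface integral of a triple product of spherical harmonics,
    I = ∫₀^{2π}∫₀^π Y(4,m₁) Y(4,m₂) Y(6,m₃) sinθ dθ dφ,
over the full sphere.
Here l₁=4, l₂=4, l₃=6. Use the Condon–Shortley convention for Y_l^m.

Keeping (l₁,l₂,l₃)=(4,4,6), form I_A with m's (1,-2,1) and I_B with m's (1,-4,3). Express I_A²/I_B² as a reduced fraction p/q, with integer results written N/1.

63/160

Shared (l₁,l₂,l₃)=(4,4,6): N and (l;000)² cancel in I_A²/I_B².
A: Δ = 2!·6!·6!/15! = 1/1261260; Racah Σ t=0..2: t=0:+1/3456 t=1:−1/5760 t=2:+1/172800 = 7/57600; ⇒ 3j(4 4 6; 1 -2 1)² = 21/2860, sgn -1
B: Δ = 2!·6!·6!/15! = 1/1261260; Racah Σ t=0..0: t=0:+1/51840 = 1/51840; ⇒ 3j(4 4 6; 1 -4 3)² = 8/429, sgn -1
I_A²/I_B² = (21/2860)/(8/429) = 63/160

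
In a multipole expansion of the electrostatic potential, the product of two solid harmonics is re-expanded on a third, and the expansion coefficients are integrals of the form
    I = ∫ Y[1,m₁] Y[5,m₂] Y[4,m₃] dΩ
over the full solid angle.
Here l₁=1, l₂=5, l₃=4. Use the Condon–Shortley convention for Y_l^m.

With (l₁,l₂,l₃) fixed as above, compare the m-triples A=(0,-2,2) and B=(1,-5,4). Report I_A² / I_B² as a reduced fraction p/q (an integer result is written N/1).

Same 1,5,4: normalisation and zero-m 3j drop out of the ratio.
A: Δ: 2! 0! 8! / 11! → 1/495; sum: t=1:−1/1440 = -1/1440; 3j²(1 5 4; 0 -2 2) = Δ·Π!·Σ² = 7/165  (sign -1)
B: Δ: 2! 0! 8! / 11! → 1/495; sum: t=0:+1/80640 = 1/80640; 3j²(1 5 4; 1 -5 4) = Δ·Π!·Σ² = 1/11  (sign +1)
I_A²/I_B² = (7/165)/(1/11) = 7/15

7/15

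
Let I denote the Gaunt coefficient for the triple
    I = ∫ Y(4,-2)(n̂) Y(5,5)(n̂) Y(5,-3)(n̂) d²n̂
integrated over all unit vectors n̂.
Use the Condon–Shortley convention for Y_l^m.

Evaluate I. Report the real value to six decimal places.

Rules hold: Σm=0, L=14 even, 1≤5≤9.
N = 9·11·11 = 1089
Δ = 4!·4!·6!/15! = 1/3153150
Racah Σ t=0..4: t=0:+1/69120 t=1:−1/1728 t=2:+1/576 t=3:−1/1728 t=4:+1/69120 = 7/11520
⇒ 3j(4 5 5; 0 0 0)² = 2/143, sgn -1
Racah Σ t=4..4: t=4:+1/69120 = 1/69120
⇒ 3j(4 5 5; -2 5 -3)² = 4/143, sgn +1
4πI² = N·(3j₀)²·(3jₘ)² = 72/169
I = -1·√(0.426036/4π) = -0.18412721

-0.184127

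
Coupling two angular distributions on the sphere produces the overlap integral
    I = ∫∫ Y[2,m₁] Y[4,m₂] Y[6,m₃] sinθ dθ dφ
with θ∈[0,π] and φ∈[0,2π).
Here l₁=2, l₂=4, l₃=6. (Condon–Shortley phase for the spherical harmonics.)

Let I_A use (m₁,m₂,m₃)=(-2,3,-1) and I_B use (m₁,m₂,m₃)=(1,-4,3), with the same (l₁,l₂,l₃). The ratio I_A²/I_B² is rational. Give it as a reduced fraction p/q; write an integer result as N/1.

5/9

Shared (l₁,l₂,l₃)=(2,4,6): N and (l;000)² cancel in I_A²/I_B².
A: Δ = 0!·4!·8!/13! = 1/6435; Racah Σ t=0..0: t=0:+1/120960 = 1/120960; ⇒ 3j(2 4 6; -2 3 -1)² = 1/1287, sgn -1
B: Δ = 0!·4!·8!/13! = 1/6435; Racah Σ t=0..0: t=0:+1/241920 = 1/241920; ⇒ 3j(2 4 6; 1 -4 3)² = 1/715, sgn -1
I_A²/I_B² = (1/1287)/(1/715) = 5/9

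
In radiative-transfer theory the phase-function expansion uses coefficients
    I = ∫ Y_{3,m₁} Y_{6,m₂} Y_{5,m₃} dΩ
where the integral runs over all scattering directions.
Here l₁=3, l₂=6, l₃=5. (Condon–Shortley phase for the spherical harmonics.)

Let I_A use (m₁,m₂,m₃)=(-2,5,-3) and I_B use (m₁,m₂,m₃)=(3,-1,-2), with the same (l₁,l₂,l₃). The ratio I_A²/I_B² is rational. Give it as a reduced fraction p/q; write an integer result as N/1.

Same 3,6,5: normalisation and zero-m 3j drop out of the ratio.
A: Δ: 4! 2! 8! / 15! → 1/675675; sum: t=3:−1/483840 t=4:+1/120960 = 1/161280; 3j²(3 6 5; -2 5 -3) = Δ·Π!·Σ² = 2/91  (sign +1)
B: Δ: 4! 2! 8! / 15! → 1/675675; sum: t=0:+1/34560 = 1/34560; 3j²(3 6 5; 3 -1 -2) = Δ·Π!·Σ² = 7/429  (sign -1)
I_A²/I_B² = (2/91)/(7/429) = 66/49

66/49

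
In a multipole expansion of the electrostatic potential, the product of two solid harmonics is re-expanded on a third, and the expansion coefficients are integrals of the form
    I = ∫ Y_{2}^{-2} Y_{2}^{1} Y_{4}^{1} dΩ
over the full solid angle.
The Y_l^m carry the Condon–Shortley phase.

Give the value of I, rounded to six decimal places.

-0.090112

Rules hold: Σm=0, L=8 even, 0≤4≤4.
N = 5·5·9 = 225
Δ = 0!·4!·4!/9! = 1/630
Racah Σ t=0..0: t=0:+1/16 = 1/16
⇒ 3j(2 2 4; 0 0 0)² = 2/35, sgn +1
Racah Σ t=0..0: t=0:+1/144 = 1/144
⇒ 3j(2 2 4; -2 1 1)² = 1/126, sgn -1
4πI² = N·(3j₀)²·(3jₘ)² = 5/49
I = -1·√(0.102041/4π) = -0.09011188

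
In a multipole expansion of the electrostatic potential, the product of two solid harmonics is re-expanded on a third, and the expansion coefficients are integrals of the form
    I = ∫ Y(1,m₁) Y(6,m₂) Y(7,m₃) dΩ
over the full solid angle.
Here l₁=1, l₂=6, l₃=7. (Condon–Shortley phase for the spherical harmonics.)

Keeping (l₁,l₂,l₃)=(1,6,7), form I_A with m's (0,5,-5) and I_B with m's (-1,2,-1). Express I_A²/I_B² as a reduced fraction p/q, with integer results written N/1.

Shared (l₁,l₂,l₃)=(1,6,7): N and (l;000)² cancel in I_A²/I_B².
A: Δ = 0!·2!·12!/15! = 1/1365; Racah Σ t=0..0: t=0:+1/39916800 = 1/39916800; ⇒ 3j(1 6 7; 0 5 -5)² = 8/455, sgn +1
B: Δ = 0!·2!·12!/15! = 1/1365; Racah Σ t=0..0: t=0:+1/1935360 = 1/1935360; ⇒ 3j(1 6 7; -1 2 -1)² = 1/91, sgn +1
I_A²/I_B² = (8/455)/(1/91) = 8/5

8/5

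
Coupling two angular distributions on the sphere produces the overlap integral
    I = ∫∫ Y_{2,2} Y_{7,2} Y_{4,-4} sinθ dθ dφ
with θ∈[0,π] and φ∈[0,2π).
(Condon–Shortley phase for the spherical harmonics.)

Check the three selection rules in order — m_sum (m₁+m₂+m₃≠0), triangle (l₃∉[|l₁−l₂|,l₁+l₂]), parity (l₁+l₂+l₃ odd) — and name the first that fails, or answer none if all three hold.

m₁+m₂+m₃ = 2 + 2 − 4 = 0  ✓
triangle: |2−7|=5 ≤ l₃=4 ≤ 2+7=9  ✗
parity: l₁+l₂+l₃ = 13 is odd

triangle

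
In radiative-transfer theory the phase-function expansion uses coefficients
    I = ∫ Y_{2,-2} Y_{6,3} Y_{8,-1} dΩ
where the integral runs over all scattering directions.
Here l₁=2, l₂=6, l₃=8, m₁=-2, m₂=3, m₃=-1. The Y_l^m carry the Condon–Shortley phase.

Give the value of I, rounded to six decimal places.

-0.050205

Rules hold: Σm=0, L=16 even, 4≤8≤8.
N = 5·13·17 = 1105
Δ = 0!·4!·12!/17! = 1/30940
Racah Σ t=0..0: t=0:+1/2073600 = 1/2073600
⇒ 3j(2 6 8; 0 0 0)² = 28/1105, sgn +1
Racah Σ t=0..0: t=0:+1/52254720 = 1/52254720
⇒ 3j(2 6 8; -2 3 -1)² = 1/884, sgn -1
4πI² = N·(3j₀)²·(3jₘ)² = 7/221
I = -1·√(0.0316742/4π) = -0.05020511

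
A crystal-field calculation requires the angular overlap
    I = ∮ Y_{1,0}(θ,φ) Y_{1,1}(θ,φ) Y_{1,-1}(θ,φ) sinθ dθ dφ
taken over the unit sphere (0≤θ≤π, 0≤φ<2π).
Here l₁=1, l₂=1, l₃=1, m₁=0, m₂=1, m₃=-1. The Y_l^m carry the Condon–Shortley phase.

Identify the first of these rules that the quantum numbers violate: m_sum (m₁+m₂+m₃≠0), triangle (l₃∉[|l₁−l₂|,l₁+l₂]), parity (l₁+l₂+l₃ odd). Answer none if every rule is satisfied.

Σmᵢ = 0  ✓
l₃∈[|l₁−l₂|,l₁+l₂]=[0,2], have l₃=1  ✓
Σlᵢ = 3 ⇒ odd  ✗

parity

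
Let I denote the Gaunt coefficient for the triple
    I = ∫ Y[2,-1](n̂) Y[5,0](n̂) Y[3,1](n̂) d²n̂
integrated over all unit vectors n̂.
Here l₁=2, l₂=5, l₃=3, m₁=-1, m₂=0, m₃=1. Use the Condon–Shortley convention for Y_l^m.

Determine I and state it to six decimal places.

0.169433

Rules hold: Σm=0, L=10 even, 3≤3≤7.
N = 5·11·7 = 385
Δ = 4!·0!·6!/11! = 1/2310
Racah Σ t=2..2: t=2:+1/144 = 1/144
⇒ 3j(2 5 3; 0 0 0)² = 10/231, sgn -1
Racah Σ t=3..3: t=3:−1/288 = -1/288
⇒ 3j(2 5 3; -1 0 1)² = 5/231, sgn -1
4πI² = N·(3j₀)²·(3jₘ)² = 250/693
I = +1·√(0.36075/4π) = 0.16943318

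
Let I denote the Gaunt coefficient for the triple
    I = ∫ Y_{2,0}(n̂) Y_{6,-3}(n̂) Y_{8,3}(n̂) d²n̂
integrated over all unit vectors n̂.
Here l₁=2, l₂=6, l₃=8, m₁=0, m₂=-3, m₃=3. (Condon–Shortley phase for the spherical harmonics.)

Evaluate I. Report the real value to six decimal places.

-0.199019

Rules hold: Σm=0, L=16 even, 4≤8≤8.
N = 5·13·17 = 1105
Δ = 0!·4!·12!/17! = 1/30940
Racah Σ t=0..0: t=0:+1/2073600 = 1/2073600
⇒ 3j(2 6 8; 0 0 0)² = 28/1105, sgn +1
Racah Σ t=0..0: t=0:+1/8709120 = 1/8709120
⇒ 3j(2 6 8; 0 -3 3)² = 55/3094, sgn -1
4πI² = N·(3j₀)²·(3jₘ)² = 110/221
I = -1·√(0.497738/4π) = -0.19901934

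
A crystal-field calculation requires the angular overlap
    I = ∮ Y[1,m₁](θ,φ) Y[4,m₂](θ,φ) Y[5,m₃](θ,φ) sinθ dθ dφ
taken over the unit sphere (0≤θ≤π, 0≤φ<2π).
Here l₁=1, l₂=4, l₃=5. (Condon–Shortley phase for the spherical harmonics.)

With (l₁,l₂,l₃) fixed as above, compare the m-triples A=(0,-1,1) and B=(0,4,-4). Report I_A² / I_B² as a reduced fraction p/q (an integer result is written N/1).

Shared (l₁,l₂,l₃)=(1,4,5): N and (l;000)² cancel in I_A²/I_B².
A: Δ = 0!·2!·8!/11! = 1/495; Racah Σ t=0..0: t=0:+1/720 = 1/720; ⇒ 3j(1 4 5; 0 -1 1)² = 8/165, sgn +1
B: Δ = 0!·2!·8!/11! = 1/495; Racah Σ t=0..0: t=0:+1/40320 = 1/40320; ⇒ 3j(1 4 5; 0 4 -4)² = 1/55, sgn -1
I_A²/I_B² = (8/165)/(1/55) = 8/3

8/3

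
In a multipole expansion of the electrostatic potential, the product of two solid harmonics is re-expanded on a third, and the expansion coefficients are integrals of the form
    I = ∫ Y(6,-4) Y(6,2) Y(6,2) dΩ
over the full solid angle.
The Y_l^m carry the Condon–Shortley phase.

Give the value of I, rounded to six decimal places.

0.128534

m-sum 0 ✓  L=18 even ✓  0≤6≤12 ✓
Π(2lᵢ+1) = 13×13×13 = 2197
triangle coeff Δ(6,6,6) = 1/325909584
Σ_t [0,6]: t=0:+1/373248000 t=1:−1/1728000 t=2:+1/110592 t=3:−1/46656 t=4:+1/110592 t=5:−1/1728000 t=6:+1/373248000 = -7/1555200
(3j)²=400/46189 [(6 6 6; 0 0 0)], sign=-1
Σ_t [4,6]: t=4:+1/1658880 t=5:−1/518400 t=6:+1/1658880 = -1/1382400
(3j)²=504/46189 [(6 6 6; -4 2 2)], sign=-1
⇒ 4πI² = 2620800/12623809
I = (+1)√(2620800/12623809/(4π)) = 0.12853364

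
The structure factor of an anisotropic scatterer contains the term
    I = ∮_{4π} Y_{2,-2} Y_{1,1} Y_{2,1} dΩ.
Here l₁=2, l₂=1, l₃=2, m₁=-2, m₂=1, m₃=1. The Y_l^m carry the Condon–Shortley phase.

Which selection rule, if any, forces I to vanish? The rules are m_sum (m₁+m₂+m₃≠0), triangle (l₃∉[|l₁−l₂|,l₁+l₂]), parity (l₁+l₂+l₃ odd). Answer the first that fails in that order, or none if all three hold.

parity

azimuthal sum: -2 + 1 + 1 = 0  ✓
1 ≤ 2 ≤ 3 (triangle on l)  ✓
L = 2 + 1 + 2 = 5 (odd)  ✗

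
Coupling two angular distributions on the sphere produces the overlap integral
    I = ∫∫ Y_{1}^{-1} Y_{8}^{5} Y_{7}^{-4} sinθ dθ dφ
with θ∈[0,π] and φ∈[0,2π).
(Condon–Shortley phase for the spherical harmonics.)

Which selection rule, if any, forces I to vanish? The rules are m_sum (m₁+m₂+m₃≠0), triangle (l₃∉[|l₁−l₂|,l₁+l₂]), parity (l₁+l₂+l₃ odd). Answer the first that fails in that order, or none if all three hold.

none

m₁+m₂+m₃ = -1 + 5 − 4 = 0  ✓
triangle: |1−8|=7 ≤ l₃=7 ≤ 1+8=9  ✓
parity: l₁+l₂+l₃ = 16 is even  ✓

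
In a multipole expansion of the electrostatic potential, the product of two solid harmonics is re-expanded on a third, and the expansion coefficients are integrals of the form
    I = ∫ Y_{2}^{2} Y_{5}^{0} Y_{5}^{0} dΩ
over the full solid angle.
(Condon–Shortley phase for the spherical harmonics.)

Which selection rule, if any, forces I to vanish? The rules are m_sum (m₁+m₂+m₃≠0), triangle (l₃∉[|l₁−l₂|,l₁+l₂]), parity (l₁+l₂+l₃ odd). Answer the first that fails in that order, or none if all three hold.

m_sum

m₁+m₂+m₃ = 2 + 0 + 0 = 2  ✗
triangle: |2−5|=3 ≤ l₃=5 ≤ 2+5=7
parity: l₁+l₂+l₃ = 12 is even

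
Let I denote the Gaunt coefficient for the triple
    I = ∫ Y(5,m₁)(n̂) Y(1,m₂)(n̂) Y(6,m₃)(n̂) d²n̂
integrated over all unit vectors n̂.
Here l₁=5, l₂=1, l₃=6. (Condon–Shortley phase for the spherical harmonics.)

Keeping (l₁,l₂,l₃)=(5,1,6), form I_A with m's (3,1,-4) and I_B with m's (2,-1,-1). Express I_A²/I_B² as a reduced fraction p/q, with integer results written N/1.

9/2

Same 5,1,6: normalisation and zero-m 3j drop out of the ratio.
A: Δ: 0! 10! 2! / 13! → 1/858; sum: t=0:+1/161280 = 1/161280; 3j²(5 1 6; 3 1 -4) = Δ·Π!·Σ² = 15/286  (sign +1)
B: Δ: 0! 10! 2! / 13! → 1/858; sum: t=0:+1/60480 = 1/60480; 3j²(5 1 6; 2 -1 -1) = Δ·Π!·Σ² = 5/429  (sign -1)
I_A²/I_B² = (15/286)/(5/429) = 9/2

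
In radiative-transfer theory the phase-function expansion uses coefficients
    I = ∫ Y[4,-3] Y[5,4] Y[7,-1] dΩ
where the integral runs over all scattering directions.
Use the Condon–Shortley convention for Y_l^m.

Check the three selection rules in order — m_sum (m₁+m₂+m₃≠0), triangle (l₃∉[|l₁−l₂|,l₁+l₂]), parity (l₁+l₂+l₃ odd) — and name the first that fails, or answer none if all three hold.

Σmᵢ = 0  ✓
l₃∈[|l₁−l₂|,l₁+l₂]=[1,9], have l₃=7  ✓
Σlᵢ = 16 ⇒ even  ✓

none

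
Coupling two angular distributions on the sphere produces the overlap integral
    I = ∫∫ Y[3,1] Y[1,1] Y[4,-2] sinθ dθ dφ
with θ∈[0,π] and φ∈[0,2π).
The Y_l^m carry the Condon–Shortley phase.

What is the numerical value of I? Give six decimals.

0.238414

Rules hold: Σm=0, L=8 even, 2≤4≤4.
N = 7·3·9 = 189
Δ = 0!·6!·2!/9! = 1/252
Racah Σ t=0..0: t=0:+1/36 = 1/36
⇒ 3j(3 1 4; 0 0 0)² = 4/63, sgn +1
Racah Σ t=0..0: t=0:+1/96 = 1/96
⇒ 3j(3 1 4; 1 1 -2)² = 5/84, sgn +1
4πI² = N·(3j₀)²·(3jₘ)² = 5/7
I = +1·√(0.714286/4π) = 0.23841361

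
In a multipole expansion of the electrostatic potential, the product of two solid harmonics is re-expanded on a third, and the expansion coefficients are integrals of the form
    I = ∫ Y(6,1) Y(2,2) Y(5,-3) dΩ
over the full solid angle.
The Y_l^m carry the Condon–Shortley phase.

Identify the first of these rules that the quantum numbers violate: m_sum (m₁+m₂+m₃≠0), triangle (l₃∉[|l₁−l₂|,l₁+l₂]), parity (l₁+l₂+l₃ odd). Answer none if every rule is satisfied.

m₁+m₂+m₃ = 1 + 2 − 3 = 0  ✓
triangle: |6−2|=4 ≤ l₃=5 ≤ 6+2=8  ✓
parity: l₁+l₂+l₃ = 13 is odd  ✗

parity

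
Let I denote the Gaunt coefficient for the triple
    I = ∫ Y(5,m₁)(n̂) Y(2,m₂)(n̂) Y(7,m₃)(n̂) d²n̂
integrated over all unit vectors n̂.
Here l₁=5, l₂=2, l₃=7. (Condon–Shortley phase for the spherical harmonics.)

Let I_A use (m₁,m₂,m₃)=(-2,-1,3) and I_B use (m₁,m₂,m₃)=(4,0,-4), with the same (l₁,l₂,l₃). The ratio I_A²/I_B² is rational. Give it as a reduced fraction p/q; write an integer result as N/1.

32/11

Same 5,2,7: normalisation and zero-m 3j drop out of the ratio.
A: Δ: 0! 10! 4! / 15! → 1/15015; sum: t=0:+1/181440 = 1/181440; 3j²(5 2 7; -2 -1 3) = Δ·Π!·Σ² = 32/1001  (sign +1)
B: Δ: 0! 10! 4! / 15! → 1/15015; sum: t=0:+1/1451520 = 1/1451520; 3j²(5 2 7; 4 0 -4) = Δ·Π!·Σ² = 1/91  (sign -1)
I_A²/I_B² = (32/1001)/(1/91) = 32/11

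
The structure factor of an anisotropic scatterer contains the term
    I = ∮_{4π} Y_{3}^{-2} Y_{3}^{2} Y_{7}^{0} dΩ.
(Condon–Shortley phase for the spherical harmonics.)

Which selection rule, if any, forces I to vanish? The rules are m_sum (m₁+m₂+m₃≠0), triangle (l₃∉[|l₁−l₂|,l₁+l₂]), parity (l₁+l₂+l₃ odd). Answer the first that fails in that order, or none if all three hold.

triangle

m₁+m₂+m₃ = -2 + 2 + 0 = 0  ✓
triangle: |3−3|=0 ≤ l₃=7 ≤ 3+3=6  ✗
parity: l₁+l₂+l₃ = 13 is odd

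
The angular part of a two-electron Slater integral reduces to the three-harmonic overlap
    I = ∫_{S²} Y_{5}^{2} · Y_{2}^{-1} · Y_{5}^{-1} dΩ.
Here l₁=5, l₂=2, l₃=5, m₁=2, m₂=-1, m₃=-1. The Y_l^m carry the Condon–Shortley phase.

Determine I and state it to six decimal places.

0.104819

Checks pass: Σm=0; 12 even; l₃=5∈[3,7].
(2·5+1)(2·2+1)(2·5+1) = 605
Δ: 2! 8! 2! / 13! → 1/38610
sum: t=0:+1/2880 t=1:−1/576 t=2:+1/2880 = -1/960
3j²(5 2 5; 0 0 0) = Δ·Π!·Σ² = 10/429  (sign +1)
sum: t=0:+1/1440 t=1:−1/2880 = 1/2880
3j²(5 2 5; 2 -1 -1) = Δ·Π!·Σ² = 7/715  (sign +1)
combine: 4πI² = 605·10/429·7/715 = 70/507
take √, sign +1: I = 0.10481902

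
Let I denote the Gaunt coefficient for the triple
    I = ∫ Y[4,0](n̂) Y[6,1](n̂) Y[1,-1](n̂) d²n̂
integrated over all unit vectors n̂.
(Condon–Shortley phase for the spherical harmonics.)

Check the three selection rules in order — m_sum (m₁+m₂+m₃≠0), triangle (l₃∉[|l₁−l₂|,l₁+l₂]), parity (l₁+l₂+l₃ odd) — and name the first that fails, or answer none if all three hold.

m₁+m₂+m₃ = 0 + 1 − 1 = 0  ✓
triangle: |4−6|=2 ≤ l₃=1 ≤ 4+6=10  ✗
parity: l₁+l₂+l₃ = 11 is odd

triangle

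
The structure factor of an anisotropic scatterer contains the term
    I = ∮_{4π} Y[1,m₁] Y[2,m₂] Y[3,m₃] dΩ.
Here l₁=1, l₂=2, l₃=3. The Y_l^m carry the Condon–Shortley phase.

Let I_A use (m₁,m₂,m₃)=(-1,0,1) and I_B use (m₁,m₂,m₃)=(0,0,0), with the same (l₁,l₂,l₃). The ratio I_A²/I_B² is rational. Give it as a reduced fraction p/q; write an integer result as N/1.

l's match ⇒ only the (l;m) 3-j factors differ between A and B.
A: triangle coeff Δ(1,2,3) = 1/105; Σ_t [0,0]: t=0:+1/8 = 1/8; (3j)²=2/35 [(1 2 3; -1 0 1)], sign=+1
B: triangle coeff Δ(1,2,3) = 1/105; Σ_t [0,0]: t=0:+1/4 = 1/4; (3j)²=3/35 [(1 2 3; 0 0 0)], sign=-1
I_A²/I_B² = (2/35)/(3/35) = 2/3

2/3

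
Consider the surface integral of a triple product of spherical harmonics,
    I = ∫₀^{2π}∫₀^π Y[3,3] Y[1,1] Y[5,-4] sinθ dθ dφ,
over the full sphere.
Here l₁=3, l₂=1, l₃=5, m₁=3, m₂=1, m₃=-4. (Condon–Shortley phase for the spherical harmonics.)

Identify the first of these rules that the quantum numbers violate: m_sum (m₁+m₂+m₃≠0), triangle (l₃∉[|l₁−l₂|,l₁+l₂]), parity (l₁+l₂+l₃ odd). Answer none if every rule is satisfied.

Σmᵢ = 0  ✓
l₃∈[|l₁−l₂|,l₁+l₂]=[2,4], have l₃=5  ✗
Σlᵢ = 9 ⇒ odd

triangle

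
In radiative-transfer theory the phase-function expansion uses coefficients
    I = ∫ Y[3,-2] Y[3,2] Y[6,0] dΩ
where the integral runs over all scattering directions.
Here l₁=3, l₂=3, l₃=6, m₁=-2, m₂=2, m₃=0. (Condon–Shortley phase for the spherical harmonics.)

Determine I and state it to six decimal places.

Checks pass: Σm=0; 12 even; l₃=6∈[0,6].
(2·3+1)(2·3+1)(2·6+1) = 637
Δ: 0! 6! 6! / 13! → 1/12012
sum: t=0:+1/1296 = 1/1296
3j²(3 3 6; 0 0 0) = Δ·Π!·Σ² = 100/3003  (sign +1)
sum: t=0:+1/14400 = 1/14400
3j²(3 3 6; -2 2 0) = Δ·Π!·Σ² = 3/1001  (sign +1)
combine: 4πI² = 637·100/3003·3/1001 = 100/1573
take √, sign +1: I = 0.07112638

0.071126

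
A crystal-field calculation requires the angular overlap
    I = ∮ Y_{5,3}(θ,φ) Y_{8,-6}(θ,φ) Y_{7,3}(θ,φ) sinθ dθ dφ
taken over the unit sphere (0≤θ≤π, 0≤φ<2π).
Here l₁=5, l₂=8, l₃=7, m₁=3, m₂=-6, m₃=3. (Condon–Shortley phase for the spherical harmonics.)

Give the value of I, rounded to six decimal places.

Rules hold: Σm=0, L=20 even, 3≤7≤13.
N = 11·17·15 = 2805
Δ = 6!·4!·10!/21! = 1/814773960
Racah Σ t=1..5: t=1:−1/87091200 t=2:+1/4976640 t=3:−1/2073600 t=4:+1/4976640 t=5:−1/87091200 = -1/9676800
⇒ 3j(5 8 7; 0 0 0)² = 360/46189, sgn +1
Racah Σ t=0..2: t=0:+1/232243200 t=1:−1/261273600 t=2:+1/4180377600 = 1/1393459200
⇒ 3j(5 8 7; 3 -6 3)² = 1/1292, sgn +1
4πI² = N·(3j₀)²·(3jₘ)² = 1350/79781
I = +1·√(0.0169213/4π) = 0.03669545

0.036695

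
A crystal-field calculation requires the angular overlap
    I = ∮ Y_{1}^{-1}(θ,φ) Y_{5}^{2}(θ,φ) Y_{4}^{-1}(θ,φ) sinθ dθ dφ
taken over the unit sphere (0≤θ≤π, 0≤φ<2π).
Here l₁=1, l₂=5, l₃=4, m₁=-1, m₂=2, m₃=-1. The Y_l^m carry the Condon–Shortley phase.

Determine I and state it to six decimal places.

Rules hold: Σm=0, L=10 even, 4≤4≤6.
N = 3·11·9 = 297
Δ = 2!·0!·8!/11! = 1/495
Racah Σ t=1..1: t=1:−1/576 = -1/576
⇒ 3j(1 5 4; 0 0 0)² = 5/99, sgn -1
Racah Σ t=2..2: t=2:+1/1440 = 1/1440
⇒ 3j(1 5 4; -1 2 -1)² = 7/165, sgn -1
4πI² = N·(3j₀)²·(3jₘ)² = 7/11
I = +1·√(0.636364/4π) = 0.22503380

0.225034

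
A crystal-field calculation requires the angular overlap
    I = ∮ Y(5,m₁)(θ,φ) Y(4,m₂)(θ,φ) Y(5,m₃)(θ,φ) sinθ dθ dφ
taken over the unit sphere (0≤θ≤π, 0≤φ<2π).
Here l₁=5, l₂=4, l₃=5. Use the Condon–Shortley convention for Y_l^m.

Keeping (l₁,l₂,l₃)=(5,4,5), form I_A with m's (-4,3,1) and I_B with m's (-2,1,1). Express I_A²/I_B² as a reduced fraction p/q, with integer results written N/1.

12/7

l's match ⇒ only the (l;m) 3-j factors differ between A and B.
A: triangle coeff Δ(5,4,5) = 1/3153150; Σ_t [3,4]: t=3:−1/103680 t=4:+1/17280 = 1/20736; (3j)²=10/429 [(5 4 5; -4 3 1)], sign=+1
B: triangle coeff Δ(5,4,5) = 1/3153150; Σ_t [1,4]: t=1:−1/103680 t=2:+1/2880 t=3:−1/1152 t=4:+1/5184 = -7/20736; (3j)²=35/2574 [(5 4 5; -2 1 1)], sign=-1
I_A²/I_B² = (10/429)/(35/2574) = 12/7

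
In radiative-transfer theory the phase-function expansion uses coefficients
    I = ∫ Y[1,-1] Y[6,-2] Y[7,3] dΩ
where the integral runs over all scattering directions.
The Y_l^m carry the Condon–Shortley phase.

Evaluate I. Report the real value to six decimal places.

m-sum 0 ✓  L=14 even ✓  5≤7≤7 ✓
Π(2lᵢ+1) = 3×13×15 = 585
triangle coeff Δ(1,6,7) = 1/1365
Σ_t [0,0]: t=0:+1/518400 = 1/518400
(3j)²=7/195 [(1 6 7; 0 0 0)], sign=-1
Σ_t [0,0]: t=0:+1/1935360 = 1/1935360
(3j)²=3/91 [(1 6 7; -1 -2 3)], sign=+1
⇒ 4πI² = 9/13
I = (-1)√(9/13/(4π)) = -0.23471705

-0.234717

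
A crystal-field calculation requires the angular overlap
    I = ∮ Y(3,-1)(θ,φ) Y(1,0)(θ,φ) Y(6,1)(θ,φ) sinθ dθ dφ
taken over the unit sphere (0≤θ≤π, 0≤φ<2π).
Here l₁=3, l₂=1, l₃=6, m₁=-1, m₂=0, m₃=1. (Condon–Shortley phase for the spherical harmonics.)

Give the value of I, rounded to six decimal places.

0.000000

|3−1|≤6≤3+1 violated ⇒ I = 0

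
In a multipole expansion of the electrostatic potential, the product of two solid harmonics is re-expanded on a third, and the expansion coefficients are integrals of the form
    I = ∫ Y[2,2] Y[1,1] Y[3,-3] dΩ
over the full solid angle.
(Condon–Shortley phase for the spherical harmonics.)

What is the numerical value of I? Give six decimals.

m-sum 0 ✓  L=6 even ✓  1≤3≤3 ✓
Π(2lᵢ+1) = 5×3×7 = 105
triangle coeff Δ(2,1,3) = 1/105
Σ_t [0,0]: t=0:+1/4 = 1/4
(3j)²=3/35 [(2 1 3; 0 0 0)], sign=-1
Σ_t [0,0]: t=0:+1/48 = 1/48
(3j)²=1/7 [(2 1 3; 2 1 -3)], sign=+1
⇒ 4πI² = 9/7
I = (-1)√(9/7/(4π)) = -0.31986543

-0.319865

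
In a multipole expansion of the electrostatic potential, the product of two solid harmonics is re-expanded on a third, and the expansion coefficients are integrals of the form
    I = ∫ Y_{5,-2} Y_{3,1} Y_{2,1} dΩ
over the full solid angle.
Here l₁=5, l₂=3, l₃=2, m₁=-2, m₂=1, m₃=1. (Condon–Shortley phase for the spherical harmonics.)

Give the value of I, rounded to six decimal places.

m-sum 0 ✓  L=10 even ✓  2≤2≤8 ✓
Π(2lᵢ+1) = 11×7×5 = 385
triangle coeff Δ(5,3,2) = 1/2310
Σ_t [3,3]: t=3:−1/144 = -1/144
(3j)²=10/231 [(5 3 2; 0 0 0)], sign=-1
Σ_t [4,4]: t=4:+1/288 = 1/288
(3j)²=1/22 [(5 3 2; -2 1 1)], sign=-1
⇒ 4πI² = 25/33
I = (+1)√(25/33/(4π)) = 0.24553200

0.245532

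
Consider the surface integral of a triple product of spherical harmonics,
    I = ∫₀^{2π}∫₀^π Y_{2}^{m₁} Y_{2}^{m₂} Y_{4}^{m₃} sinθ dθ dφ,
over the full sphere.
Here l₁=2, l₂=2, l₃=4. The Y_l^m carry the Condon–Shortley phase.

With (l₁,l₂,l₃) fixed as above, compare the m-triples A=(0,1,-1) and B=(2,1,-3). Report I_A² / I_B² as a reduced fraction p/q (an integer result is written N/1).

6/7

Shared (l₁,l₂,l₃)=(2,2,4): N and (l;000)² cancel in I_A²/I_B².
A: Δ = 0!·4!·4!/9! = 1/630; Racah Σ t=0..0: t=0:+1/24 = 1/24; ⇒ 3j(2 2 4; 0 1 -1)² = 1/21, sgn -1
B: Δ = 0!·4!·4!/9! = 1/630; Racah Σ t=0..0: t=0:+1/144 = 1/144; ⇒ 3j(2 2 4; 2 1 -3)² = 1/18, sgn -1
I_A²/I_B² = (1/21)/(1/18) = 6/7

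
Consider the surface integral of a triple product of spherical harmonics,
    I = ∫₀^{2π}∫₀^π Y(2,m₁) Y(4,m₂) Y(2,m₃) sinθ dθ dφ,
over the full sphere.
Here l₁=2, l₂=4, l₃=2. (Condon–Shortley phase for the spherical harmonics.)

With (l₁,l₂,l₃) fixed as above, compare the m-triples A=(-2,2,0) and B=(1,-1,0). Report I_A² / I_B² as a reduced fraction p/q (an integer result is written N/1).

1/2

Shared (l₁,l₂,l₃)=(2,4,2): N and (l;000)² cancel in I_A²/I_B².
A: Δ = 4!·0!·4!/9! = 1/630; Racah Σ t=4..4: t=4:+1/96 = 1/96; ⇒ 3j(2 4 2; -2 2 0)² = 1/42, sgn +1
B: Δ = 4!·0!·4!/9! = 1/630; Racah Σ t=1..1: t=1:−1/24 = -1/24; ⇒ 3j(2 4 2; 1 -1 0)² = 1/21, sgn -1
I_A²/I_B² = (1/42)/(1/21) = 1/2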